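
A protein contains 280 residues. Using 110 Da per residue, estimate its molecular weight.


MW = n_residues * 110 Da
MW = 280 * 110
MW = 30800 Da

30800 Da


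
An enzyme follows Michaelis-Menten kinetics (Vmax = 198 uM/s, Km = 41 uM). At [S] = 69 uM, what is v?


v = Vmax * [S] / (Km + [S])
v = 198 * 69 / (41 + 69)
v = 124.2 uM/s

124.2 uM/s


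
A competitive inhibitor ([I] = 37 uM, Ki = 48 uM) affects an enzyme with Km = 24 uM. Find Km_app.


Km_app = Km * (1 + [I]/Ki)
Km_app = 24 * (1 + 37/48)
Km_app = 42.5 uM

42.5 uM


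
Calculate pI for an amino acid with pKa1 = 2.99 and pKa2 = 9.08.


pI = (pKa1 + pKa2) / 2
pI = (2.99 + 9.08) / 2
pI = 6.035

6.035


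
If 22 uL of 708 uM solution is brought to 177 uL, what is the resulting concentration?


C2 = C1 * V1 / V2
C2 = 708 * 22 / 177
C2 = 88.0 uM

88.0 uM


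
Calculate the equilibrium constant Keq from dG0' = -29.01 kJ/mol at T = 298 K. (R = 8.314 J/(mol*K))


Keq = exp(-dG0 * 1000 / (R * T))
Keq = exp(-(-29.01) * 1000 / (8.314 * 298))
Keq = 121667.133

121667.133


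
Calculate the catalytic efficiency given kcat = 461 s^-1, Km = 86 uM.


Catalytic efficiency = kcat / Km
= 461 / 86
= 5.3605 uM^-1*s^-1

5.3605 uM^-1*s^-1


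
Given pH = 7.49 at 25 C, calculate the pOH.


pOH = 14 - pH
pOH = 14 - 7.49
pOH = 6.51

6.51


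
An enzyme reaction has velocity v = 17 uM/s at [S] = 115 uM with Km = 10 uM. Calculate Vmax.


Vmax = v * (Km + [S]) / [S]
Vmax = 17 * (10 + 115) / 115
Vmax = 18.4783 uM/s

18.4783 uM/s


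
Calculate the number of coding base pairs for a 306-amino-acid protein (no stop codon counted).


Each amino acid = 1 codon = 3 bp
bp = 306 * 3 = 918 bp

918 bp


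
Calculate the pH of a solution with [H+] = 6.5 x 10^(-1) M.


pH = -log10([H+])
pH = -log10(6.5 x 10^(-1))
pH = 0.1871

0.1871


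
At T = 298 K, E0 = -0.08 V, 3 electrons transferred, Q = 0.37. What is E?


E = E0 - (RT/nF) * ln(Q)
E = -0.08 - (8.314 * 298 / (3 * 96485)) * ln(0.37)
E = -0.0715 V

-0.0715 V


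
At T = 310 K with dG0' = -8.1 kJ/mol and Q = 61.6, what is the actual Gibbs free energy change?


dG = dG0' + RT * ln(Q) / 1000
dG = -8.1 + 8.314 * 310 * ln(61.6) / 1000
dG = 2.5203 kJ/mol

2.5203 kJ/mol


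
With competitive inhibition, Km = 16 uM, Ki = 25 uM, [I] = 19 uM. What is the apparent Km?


Km_app = Km * (1 + [I]/Ki)
Km_app = 16 * (1 + 19/25)
Km_app = 28.16 uM

28.16 uM


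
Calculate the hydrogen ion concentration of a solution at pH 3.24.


[H+] = 10^(-pH)
[H+] = 10^(-3.24)
[H+] = 5.754e-04 M

5.754e-04 M


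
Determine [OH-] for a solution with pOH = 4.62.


[OH-] = 10^(-pOH)
[OH-] = 10^(-4.62)
[OH-] = 2.399e-05 M

2.399e-05 M


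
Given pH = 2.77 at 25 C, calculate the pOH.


pOH = 14 - pH
pOH = 14 - 2.77
pOH = 11.23

11.23


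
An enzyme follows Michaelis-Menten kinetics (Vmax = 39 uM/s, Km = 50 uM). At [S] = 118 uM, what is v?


v = Vmax * [S] / (Km + [S])
v = 39 * 118 / (50 + 118)
v = 27.3929 uM/s

27.3929 uM/s


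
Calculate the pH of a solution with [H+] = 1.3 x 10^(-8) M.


pH = -log10([H+])
pH = -log10(1.3 x 10^(-8))
pH = 7.8861

7.8861


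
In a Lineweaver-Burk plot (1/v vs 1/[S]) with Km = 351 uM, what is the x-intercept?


x-intercept = -1/Km
= -1/351
= -0.0028 1/uM

-0.0028 1/uM


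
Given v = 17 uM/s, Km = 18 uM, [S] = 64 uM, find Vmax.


Vmax = v * (Km + [S]) / [S]
Vmax = 17 * (18 + 64) / 64
Vmax = 21.7812 uM/s

21.7812 uM/s


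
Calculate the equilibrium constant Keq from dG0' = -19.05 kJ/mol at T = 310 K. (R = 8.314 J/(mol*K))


Keq = exp(-dG0 * 1000 / (R * T))
Keq = exp(-(-19.05) * 1000 / (8.314 * 310))
Keq = 1621.8803

1621.8803


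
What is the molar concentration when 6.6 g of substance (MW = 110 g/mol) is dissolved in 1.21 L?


C = (mass / MW) / volume
C = (6.6 / 110) / 1.21
C = 0.0496 M

0.0496 M


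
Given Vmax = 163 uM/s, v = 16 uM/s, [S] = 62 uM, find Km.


Km = [S] * (Vmax - v) / v
Km = 62 * (163 - 16) / 16
Km = 569.625 uM

569.625 uM


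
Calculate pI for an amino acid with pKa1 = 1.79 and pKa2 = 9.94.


pI = (pKa1 + pKa2) / 2
pI = (1.79 + 9.94) / 2
pI = 5.865

5.865


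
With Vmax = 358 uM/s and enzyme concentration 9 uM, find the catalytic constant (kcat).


kcat = Vmax / [E]t
kcat = 358 / 9
kcat = 39.7778 s^-1

39.7778 s^-1


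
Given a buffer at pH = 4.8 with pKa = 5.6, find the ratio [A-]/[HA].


[A-]/[HA] = 10^(pH - pKa)
= 10^(4.8 - 5.6)
= 0.1585

0.1585


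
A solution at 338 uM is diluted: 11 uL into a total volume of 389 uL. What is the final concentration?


C2 = C1 * V1 / V2
C2 = 338 * 11 / 389
C2 = 9.5578 uM

9.5578 uM


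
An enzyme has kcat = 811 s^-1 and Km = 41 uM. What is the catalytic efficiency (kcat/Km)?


Catalytic efficiency = kcat / Km
= 811 / 41
= 19.7805 uM^-1*s^-1

19.7805 uM^-1*s^-1


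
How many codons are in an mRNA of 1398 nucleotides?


codons = nucleotides / 3
codons = 1398 / 3 = 466

466


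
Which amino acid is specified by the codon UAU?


Standard genetic code lookup.
Codon UAU -> Tyr

Tyr


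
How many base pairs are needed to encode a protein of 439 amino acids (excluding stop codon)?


Each amino acid = 1 codon = 3 bp
bp = 439 * 3 = 1317 bp

1317 bp


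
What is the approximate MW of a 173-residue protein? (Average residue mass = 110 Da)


MW = n_residues * 110 Da
MW = 173 * 110
MW = 19030 Da

19030 Da


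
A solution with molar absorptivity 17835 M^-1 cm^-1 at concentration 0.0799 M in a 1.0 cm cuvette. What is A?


A = epsilon * c * l
A = 17835 * 0.0799 * 1.0
A = 1425.0165

1425.0165


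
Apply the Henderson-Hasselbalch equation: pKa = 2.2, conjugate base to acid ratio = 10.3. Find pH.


pH = pKa + log10([A-]/[HA])
pH = 2.2 + log10(10.3)
pH = 3.2128

3.2128


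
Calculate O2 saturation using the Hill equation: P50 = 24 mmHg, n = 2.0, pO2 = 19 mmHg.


Y = pO2^n / (P50^n + pO2^n)
Y = 19^2.0 / (24^2.0 + 19^2.0)
Y = 38.53%

38.53%


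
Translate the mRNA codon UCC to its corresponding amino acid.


Standard genetic code lookup.
Codon UCC -> Ser

Ser


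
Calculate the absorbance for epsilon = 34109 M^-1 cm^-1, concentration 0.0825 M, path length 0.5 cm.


A = epsilon * c * l
A = 34109 * 0.0825 * 0.5
A = 1406.9963

1406.9963


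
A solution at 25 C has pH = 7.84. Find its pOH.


pOH = 14 - pH
pOH = 14 - 7.84
pOH = 6.16

6.16


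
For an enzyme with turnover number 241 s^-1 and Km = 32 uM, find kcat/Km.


Catalytic efficiency = kcat / Km
= 241 / 32
= 7.5312 uM^-1*s^-1

7.5312 uM^-1*s^-1


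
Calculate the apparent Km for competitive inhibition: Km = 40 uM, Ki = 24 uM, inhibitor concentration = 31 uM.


Km_app = Km * (1 + [I]/Ki)
Km_app = 40 * (1 + 31/24)
Km_app = 91.6667 uM

91.6667 uM


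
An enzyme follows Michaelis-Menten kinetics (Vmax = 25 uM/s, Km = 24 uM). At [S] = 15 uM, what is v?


v = Vmax * [S] / (Km + [S])
v = 25 * 15 / (24 + 15)
v = 9.6154 uM/s

9.6154 uM/s


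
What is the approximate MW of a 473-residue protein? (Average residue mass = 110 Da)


MW = n_residues * 110 Da
MW = 473 * 110
MW = 52030 Da

52030 Da


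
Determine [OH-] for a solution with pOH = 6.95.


[OH-] = 10^(-pOH)
[OH-] = 10^(-6.95)
[OH-] = 1.122e-07 M

1.122e-07 M


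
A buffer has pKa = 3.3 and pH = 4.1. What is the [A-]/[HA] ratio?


[A-]/[HA] = 10^(pH - pKa)
= 10^(4.1 - 3.3)
= 6.3096

6.3096


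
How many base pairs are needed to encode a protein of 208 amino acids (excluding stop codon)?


Each amino acid = 1 codon = 3 bp
bp = 208 * 3 = 624 bp

624 bp


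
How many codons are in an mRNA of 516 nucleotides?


codons = nucleotides / 3
codons = 516 / 3 = 172

172


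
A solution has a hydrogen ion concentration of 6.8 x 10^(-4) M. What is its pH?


pH = -log10([H+])
pH = -log10(6.8 x 10^(-4))
pH = 3.1675

3.1675


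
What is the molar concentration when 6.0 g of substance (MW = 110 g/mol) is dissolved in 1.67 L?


C = (mass / MW) / volume
C = (6.0 / 110) / 1.67
C = 0.0327 M

0.0327 M


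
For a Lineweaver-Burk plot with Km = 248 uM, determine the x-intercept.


x-intercept = -1/Km
= -1/248
= -0.004 1/uM

-0.004 1/uM


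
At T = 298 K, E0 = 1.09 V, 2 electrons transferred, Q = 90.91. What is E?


E = E0 - (RT/nF) * ln(Q)
E = 1.09 - (8.314 * 298 / (2 * 96485)) * ln(90.91)
E = 1.0321 V

1.0321 V


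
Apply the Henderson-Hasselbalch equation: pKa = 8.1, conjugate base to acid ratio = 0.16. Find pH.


pH = pKa + log10([A-]/[HA])
pH = 8.1 + log10(0.16)
pH = 7.3041

7.3041


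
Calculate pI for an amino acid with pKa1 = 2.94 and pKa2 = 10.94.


pI = (pKa1 + pKa2) / 2
pI = (2.94 + 10.94) / 2
pI = 6.94

6.94


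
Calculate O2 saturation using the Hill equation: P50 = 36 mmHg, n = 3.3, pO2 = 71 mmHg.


Y = pO2^n / (P50^n + pO2^n)
Y = 71^3.3 / (36^3.3 + 71^3.3)
Y = 90.39%

90.39%


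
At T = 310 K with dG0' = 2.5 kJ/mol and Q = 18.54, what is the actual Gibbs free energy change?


dG = dG0' + RT * ln(Q) / 1000
dG = 2.5 + 8.314 * 310 * ln(18.54) / 1000
dG = 10.0257 kJ/mol

10.0257 kJ/mol


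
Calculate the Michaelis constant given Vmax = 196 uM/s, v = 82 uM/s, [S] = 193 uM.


Km = [S] * (Vmax - v) / v
Km = 193 * (196 - 82) / 82
Km = 268.3171 uM

268.3171 uM


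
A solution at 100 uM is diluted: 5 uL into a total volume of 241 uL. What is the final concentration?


C2 = C1 * V1 / V2
C2 = 100 * 5 / 241
C2 = 2.0747 uM

2.0747 uM


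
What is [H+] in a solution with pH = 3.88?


[H+] = 10^(-pH)
[H+] = 10^(-3.88)
[H+] = 1.318e-04 M

1.318e-04 M


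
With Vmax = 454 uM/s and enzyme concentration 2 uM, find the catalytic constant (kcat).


kcat = Vmax / [E]t
kcat = 454 / 2
kcat = 227.0 s^-1

227.0 s^-1


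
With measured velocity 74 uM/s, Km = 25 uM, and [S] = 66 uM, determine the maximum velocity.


Vmax = v * (Km + [S]) / [S]
Vmax = 74 * (25 + 66) / 66
Vmax = 102.0303 uM/s

102.0303 uM/s


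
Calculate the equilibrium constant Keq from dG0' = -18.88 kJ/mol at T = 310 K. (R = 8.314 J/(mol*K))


Keq = exp(-dG0 * 1000 / (R * T))
Keq = exp(-(-18.88) * 1000 / (8.314 * 310))
Keq = 1518.3538

1518.3538


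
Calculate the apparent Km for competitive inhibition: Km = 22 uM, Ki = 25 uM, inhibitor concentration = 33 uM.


Km_app = Km * (1 + [I]/Ki)
Km_app = 22 * (1 + 33/25)
Km_app = 51.04 uM

51.04 uM


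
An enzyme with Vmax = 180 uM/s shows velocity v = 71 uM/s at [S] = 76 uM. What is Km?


Km = [S] * (Vmax - v) / v
Km = 76 * (180 - 71) / 71
Km = 116.6761 uM

116.6761 uM


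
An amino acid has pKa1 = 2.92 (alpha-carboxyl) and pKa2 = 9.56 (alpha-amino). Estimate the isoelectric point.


pI = (pKa1 + pKa2) / 2
pI = (2.92 + 9.56) / 2
pI = 6.24

6.24


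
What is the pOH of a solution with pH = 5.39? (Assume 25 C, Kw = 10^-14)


pOH = 14 - pH
pOH = 14 - 5.39
pOH = 8.61

8.61


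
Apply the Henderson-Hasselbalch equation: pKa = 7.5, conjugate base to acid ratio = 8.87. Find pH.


pH = pKa + log10([A-]/[HA])
pH = 7.5 + log10(8.87)
pH = 8.4479

8.4479


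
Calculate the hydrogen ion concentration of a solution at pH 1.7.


[H+] = 10^(-pH)
[H+] = 10^(-1.7)
[H+] = 0.02 M

0.02 M


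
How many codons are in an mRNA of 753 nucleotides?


codons = nucleotides / 3
codons = 753 / 3 = 251

251


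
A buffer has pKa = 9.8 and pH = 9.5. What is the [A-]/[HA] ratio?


[A-]/[HA] = 10^(pH - pKa)
= 10^(9.5 - 9.8)
= 0.5012

0.5012


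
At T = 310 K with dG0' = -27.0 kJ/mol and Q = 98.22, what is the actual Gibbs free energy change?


dG = dG0' + RT * ln(Q) / 1000
dG = -27.0 + 8.314 * 310 * ln(98.22) / 1000
dG = -15.1772 kJ/mol

-15.1772 kJ/mol


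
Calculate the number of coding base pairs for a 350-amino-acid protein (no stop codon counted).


Each amino acid = 1 codon = 3 bp
bp = 350 * 3 = 1050 bp

1050 bp


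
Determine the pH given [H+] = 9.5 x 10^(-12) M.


pH = -log10([H+])
pH = -log10(9.5 x 10^(-12))
pH = 11.0223

11.0223


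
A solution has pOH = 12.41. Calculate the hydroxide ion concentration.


[OH-] = 10^(-pOH)
[OH-] = 10^(-12.41)
[OH-] = 3.890e-13 M

3.890e-13 M


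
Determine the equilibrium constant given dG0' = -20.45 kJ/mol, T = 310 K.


Keq = exp(-dG0 * 1000 / (R * T))
Keq = exp(-(-20.45) * 1000 / (8.314 * 310))
Keq = 2792.0662

2792.0662


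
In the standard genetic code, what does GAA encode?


Standard genetic code lookup.
Codon GAA -> Glu

Glu


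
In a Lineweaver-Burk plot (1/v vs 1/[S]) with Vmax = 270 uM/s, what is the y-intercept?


y-intercept = 1/Vmax
= 1/270
= 0.0037 s/uM

0.0037 s/uM


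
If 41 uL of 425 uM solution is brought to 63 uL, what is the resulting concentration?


C2 = C1 * V1 / V2
C2 = 425 * 41 / 63
C2 = 276.5873 uM

276.5873 uM


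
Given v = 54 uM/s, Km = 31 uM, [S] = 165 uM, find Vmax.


Vmax = v * (Km + [S]) / [S]
Vmax = 54 * (31 + 165) / 165
Vmax = 64.1455 uM/s

64.1455 uM/s


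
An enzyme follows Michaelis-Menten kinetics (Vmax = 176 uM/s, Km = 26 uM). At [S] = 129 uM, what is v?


v = Vmax * [S] / (Km + [S])
v = 176 * 129 / (26 + 129)
v = 146.4774 uM/s

146.4774 uM/s


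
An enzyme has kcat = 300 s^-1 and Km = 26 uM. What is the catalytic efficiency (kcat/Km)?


Catalytic efficiency = kcat / Km
= 300 / 26
= 11.5385 uM^-1*s^-1

11.5385 uM^-1*s^-1


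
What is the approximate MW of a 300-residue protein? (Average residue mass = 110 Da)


MW = n_residues * 110 Da
MW = 300 * 110
MW = 33000 Da

33000 Da


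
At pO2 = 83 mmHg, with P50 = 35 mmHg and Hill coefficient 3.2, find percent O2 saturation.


Y = pO2^n / (P50^n + pO2^n)
Y = 83^3.2 / (35^3.2 + 83^3.2)
Y = 94.07%

94.07%


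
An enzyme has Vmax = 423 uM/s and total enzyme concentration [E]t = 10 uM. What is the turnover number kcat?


kcat = Vmax / [E]t
kcat = 423 / 10
kcat = 42.3 s^-1

42.3 s^-1


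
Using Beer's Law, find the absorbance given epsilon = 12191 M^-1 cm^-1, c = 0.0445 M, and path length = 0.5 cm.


A = epsilon * c * l
A = 12191 * 0.0445 * 0.5
A = 271.2498

271.2498


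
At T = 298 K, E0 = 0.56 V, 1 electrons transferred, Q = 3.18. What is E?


E = E0 - (RT/nF) * ln(Q)
E = 0.56 - (8.314 * 298 / (1 * 96485)) * ln(3.18)
E = 0.5303 V

0.5303 V


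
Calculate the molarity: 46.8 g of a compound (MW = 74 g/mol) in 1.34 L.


C = (mass / MW) / volume
C = (46.8 / 74) / 1.34
C = 0.472 M

0.472 M


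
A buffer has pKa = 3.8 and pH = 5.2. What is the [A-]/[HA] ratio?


[A-]/[HA] = 10^(pH - pKa)
= 10^(5.2 - 3.8)
= 25.1189

25.1189


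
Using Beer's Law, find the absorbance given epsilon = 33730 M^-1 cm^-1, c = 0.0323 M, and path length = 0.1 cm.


A = epsilon * c * l
A = 33730 * 0.0323 * 0.1
A = 108.9479

108.9479


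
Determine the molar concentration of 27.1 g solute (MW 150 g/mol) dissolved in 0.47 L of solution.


C = (mass / MW) / volume
C = (27.1 / 150) / 0.47
C = 0.3844 M

0.3844 M


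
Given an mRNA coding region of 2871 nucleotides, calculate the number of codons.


codons = nucleotides / 3
codons = 2871 / 3 = 957

957


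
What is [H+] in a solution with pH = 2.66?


[H+] = 10^(-pH)
[H+] = 10^(-2.66)
[H+] = 0.0022 M

0.0022 M


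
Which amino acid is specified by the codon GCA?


Standard genetic code lookup.
Codon GCA -> Ala

Ala


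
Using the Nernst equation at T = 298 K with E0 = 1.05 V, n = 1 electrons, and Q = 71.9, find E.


E = E0 - (RT/nF) * ln(Q)
E = 1.05 - (8.314 * 298 / (1 * 96485)) * ln(71.9)
E = 0.9402 V

0.9402 V


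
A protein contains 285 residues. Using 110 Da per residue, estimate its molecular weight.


MW = n_residues * 110 Da
MW = 285 * 110
MW = 31350 Da

31350 Da


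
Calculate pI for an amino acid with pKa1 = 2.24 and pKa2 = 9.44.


pI = (pKa1 + pKa2) / 2
pI = (2.24 + 9.44) / 2
pI = 5.84

5.84


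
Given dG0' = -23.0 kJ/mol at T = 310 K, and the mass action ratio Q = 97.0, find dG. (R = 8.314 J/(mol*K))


dG = dG0' + RT * ln(Q) / 1000
dG = -23.0 + 8.314 * 310 * ln(97.0) / 1000
dG = -11.2094 kJ/mol

-11.2094 kJ/mol


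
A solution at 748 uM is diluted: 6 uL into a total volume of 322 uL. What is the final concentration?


C2 = C1 * V1 / V2
C2 = 748 * 6 / 322
C2 = 13.9379 uM

13.9379 uM


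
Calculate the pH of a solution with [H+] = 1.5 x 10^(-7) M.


pH = -log10([H+])
pH = -log10(1.5 x 10^(-7))
pH = 6.8239

6.8239


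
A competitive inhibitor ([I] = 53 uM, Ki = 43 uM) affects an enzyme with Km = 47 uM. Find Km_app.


Km_app = Km * (1 + [I]/Ki)
Km_app = 47 * (1 + 53/43)
Km_app = 104.9302 uM

104.9302 uM


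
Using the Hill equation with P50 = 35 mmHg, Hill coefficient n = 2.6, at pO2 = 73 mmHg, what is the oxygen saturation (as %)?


Y = pO2^n / (P50^n + pO2^n)
Y = 73^2.6 / (35^2.6 + 73^2.6)
Y = 87.12%

87.12%


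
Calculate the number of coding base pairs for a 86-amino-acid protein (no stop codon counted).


Each amino acid = 1 codon = 3 bp
bp = 86 * 3 = 258 bp

258 bp


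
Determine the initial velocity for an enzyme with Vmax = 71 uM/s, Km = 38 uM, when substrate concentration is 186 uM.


v = Vmax * [S] / (Km + [S])
v = 71 * 186 / (38 + 186)
v = 58.9554 uM/s

58.9554 uM/s


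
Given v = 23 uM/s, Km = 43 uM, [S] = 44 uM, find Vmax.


Vmax = v * (Km + [S]) / [S]
Vmax = 23 * (43 + 44) / 44
Vmax = 45.4773 uM/s

45.4773 uM/s


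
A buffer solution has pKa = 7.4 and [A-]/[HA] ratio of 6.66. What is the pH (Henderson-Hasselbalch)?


pH = pKa + log10([A-]/[HA])
pH = 7.4 + log10(6.66)
pH = 8.2235

8.2235


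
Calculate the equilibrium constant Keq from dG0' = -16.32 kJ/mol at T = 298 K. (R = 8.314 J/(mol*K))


Keq = exp(-dG0 * 1000 / (R * T))
Keq = exp(-(-16.32) * 1000 / (8.314 * 298))
Keq = 725.6691

725.6691


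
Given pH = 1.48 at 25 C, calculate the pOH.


pOH = 14 - pH
pOH = 14 - 1.48
pOH = 12.52

12.52


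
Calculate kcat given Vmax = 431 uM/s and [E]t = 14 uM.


kcat = Vmax / [E]t
kcat = 431 / 14
kcat = 30.7857 s^-1

30.7857 s^-1


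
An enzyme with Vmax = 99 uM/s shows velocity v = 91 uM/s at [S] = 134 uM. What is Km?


Km = [S] * (Vmax - v) / v
Km = 134 * (99 - 91) / 91
Km = 11.7802 uM

11.7802 uM


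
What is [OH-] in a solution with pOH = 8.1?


[OH-] = 10^(-pOH)
[OH-] = 10^(-8.1)
[OH-] = 7.943e-09 M

7.943e-09 M


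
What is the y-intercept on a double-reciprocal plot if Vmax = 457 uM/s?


y-intercept = 1/Vmax
= 1/457
= 0.0022 s/uM

0.0022 s/uM


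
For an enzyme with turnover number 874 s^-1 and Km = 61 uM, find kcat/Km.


Catalytic efficiency = kcat / Km
= 874 / 61
= 14.3279 uM^-1*s^-1

14.3279 uM^-1*s^-1


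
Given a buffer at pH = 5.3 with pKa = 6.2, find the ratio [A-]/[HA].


[A-]/[HA] = 10^(pH - pKa)
= 10^(5.3 - 6.2)
= 0.1259

0.1259


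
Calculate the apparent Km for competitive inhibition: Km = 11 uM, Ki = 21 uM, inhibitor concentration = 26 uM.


Km_app = Km * (1 + [I]/Ki)
Km_app = 11 * (1 + 26/21)
Km_app = 24.619 uM

24.619 uM


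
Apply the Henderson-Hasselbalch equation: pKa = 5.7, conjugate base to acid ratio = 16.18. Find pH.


pH = pKa + log10([A-]/[HA])
pH = 5.7 + log10(16.18)
pH = 6.909

6.909


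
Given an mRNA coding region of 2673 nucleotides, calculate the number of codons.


codons = nucleotides / 3
codons = 2673 / 3 = 891

891


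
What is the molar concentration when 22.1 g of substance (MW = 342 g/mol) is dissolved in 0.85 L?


C = (mass / MW) / volume
C = (22.1 / 342) / 0.85
C = 0.076 M

0.076 M


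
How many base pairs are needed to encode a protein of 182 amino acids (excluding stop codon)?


Each amino acid = 1 codon = 3 bp
bp = 182 * 3 = 546 bp

546 bp


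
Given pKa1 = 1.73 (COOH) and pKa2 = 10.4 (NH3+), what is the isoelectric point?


pI = (pKa1 + pKa2) / 2
pI = (1.73 + 10.4) / 2
pI = 6.065

6.065


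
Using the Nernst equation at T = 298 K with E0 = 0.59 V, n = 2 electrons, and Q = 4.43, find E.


E = E0 - (RT/nF) * ln(Q)
E = 0.59 - (8.314 * 298 / (2 * 96485)) * ln(4.43)
E = 0.5709 V

0.5709 V


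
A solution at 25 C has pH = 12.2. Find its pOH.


pOH = 14 - pH
pOH = 14 - 12.2
pOH = 1.8

1.8


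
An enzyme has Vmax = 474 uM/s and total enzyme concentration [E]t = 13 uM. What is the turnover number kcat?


kcat = Vmax / [E]t
kcat = 474 / 13
kcat = 36.4615 s^-1

36.4615 s^-1


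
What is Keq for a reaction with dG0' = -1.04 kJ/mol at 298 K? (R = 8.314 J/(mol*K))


Keq = exp(-dG0 * 1000 / (R * T))
Keq = exp(-(-1.04) * 1000 / (8.314 * 298))
Keq = 1.5216

1.5216


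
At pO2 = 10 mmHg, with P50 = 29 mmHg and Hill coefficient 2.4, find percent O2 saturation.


Y = pO2^n / (P50^n + pO2^n)
Y = 10^2.4 / (29^2.4 + 10^2.4)
Y = 7.21%

7.21%


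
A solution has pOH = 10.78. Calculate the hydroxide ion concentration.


[OH-] = 10^(-pOH)
[OH-] = 10^(-10.78)
[OH-] = 1.660e-11 M

1.660e-11 M


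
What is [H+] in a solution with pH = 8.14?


[H+] = 10^(-pH)
[H+] = 10^(-8.14)
[H+] = 7.244e-09 M

7.244e-09 M


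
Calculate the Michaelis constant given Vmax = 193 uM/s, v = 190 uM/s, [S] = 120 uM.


Km = [S] * (Vmax - v) / v
Km = 120 * (193 - 190) / 190
Km = 1.8947 uM

1.8947 uM


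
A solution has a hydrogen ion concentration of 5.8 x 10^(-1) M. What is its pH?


pH = -log10([H+])
pH = -log10(5.8 x 10^(-1))
pH = 0.2366

0.2366


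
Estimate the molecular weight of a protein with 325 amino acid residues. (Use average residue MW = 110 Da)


MW = n_residues * 110 Da
MW = 325 * 110
MW = 35750 Da

35750 Da


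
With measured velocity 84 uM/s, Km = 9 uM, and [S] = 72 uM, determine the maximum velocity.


Vmax = v * (Km + [S]) / [S]
Vmax = 84 * (9 + 72) / 72
Vmax = 94.5 uM/s

94.5 uM/s


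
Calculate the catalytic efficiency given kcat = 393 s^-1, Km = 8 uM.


Catalytic efficiency = kcat / Km
= 393 / 8
= 49.125 uM^-1*s^-1

49.125 uM^-1*s^-1


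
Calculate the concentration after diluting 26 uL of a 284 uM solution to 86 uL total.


C2 = C1 * V1 / V2
C2 = 284 * 26 / 86
C2 = 85.8605 uM

85.8605 uM


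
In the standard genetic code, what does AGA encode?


Standard genetic code lookup.
Codon AGA -> Arg

Arg


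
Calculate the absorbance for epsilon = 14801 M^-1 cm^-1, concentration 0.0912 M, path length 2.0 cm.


A = epsilon * c * l
A = 14801 * 0.0912 * 2.0
A = 2699.7024

2699.7024


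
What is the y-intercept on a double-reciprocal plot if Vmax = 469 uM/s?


y-intercept = 1/Vmax
= 1/469
= 0.0021 s/uM

0.0021 s/uM


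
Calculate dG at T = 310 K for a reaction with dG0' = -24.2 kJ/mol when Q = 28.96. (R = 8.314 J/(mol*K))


dG = dG0' + RT * ln(Q) / 1000
dG = -24.2 + 8.314 * 310 * ln(28.96) / 1000
dG = -15.5249 kJ/mol

-15.5249 kJ/mol


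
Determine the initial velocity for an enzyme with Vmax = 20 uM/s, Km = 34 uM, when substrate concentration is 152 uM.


v = Vmax * [S] / (Km + [S])
v = 20 * 152 / (34 + 152)
v = 16.3441 uM/s

16.3441 uM/s


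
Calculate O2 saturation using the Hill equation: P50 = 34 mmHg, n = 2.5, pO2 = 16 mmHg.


Y = pO2^n / (P50^n + pO2^n)
Y = 16^2.5 / (34^2.5 + 16^2.5)
Y = 13.19%

13.19%


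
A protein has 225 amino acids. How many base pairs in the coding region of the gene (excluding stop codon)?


Each amino acid = 1 codon = 3 bp
bp = 225 * 3 = 675 bp

675 bp


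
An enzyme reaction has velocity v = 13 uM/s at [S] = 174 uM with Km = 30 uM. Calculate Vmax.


Vmax = v * (Km + [S]) / [S]
Vmax = 13 * (30 + 174) / 174
Vmax = 15.2414 uM/s

15.2414 uM/s


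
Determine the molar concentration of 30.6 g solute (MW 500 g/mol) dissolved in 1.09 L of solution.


C = (mass / MW) / volume
C = (30.6 / 500) / 1.09
C = 0.0561 M

0.0561 M


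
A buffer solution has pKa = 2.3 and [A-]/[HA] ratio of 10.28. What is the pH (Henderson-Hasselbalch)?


pH = pKa + log10([A-]/[HA])
pH = 2.3 + log10(10.28)
pH = 3.312

3.312


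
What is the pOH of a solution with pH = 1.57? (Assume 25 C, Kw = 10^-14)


pOH = 14 - pH
pOH = 14 - 1.57
pOH = 12.43

12.43


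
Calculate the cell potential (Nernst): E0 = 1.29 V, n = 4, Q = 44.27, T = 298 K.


E = E0 - (RT/nF) * ln(Q)
E = 1.29 - (8.314 * 298 / (4 * 96485)) * ln(44.27)
E = 1.2657 V

1.2657 V


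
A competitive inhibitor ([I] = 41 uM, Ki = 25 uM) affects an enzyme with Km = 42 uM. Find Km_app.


Km_app = Km * (1 + [I]/Ki)
Km_app = 42 * (1 + 41/25)
Km_app = 110.88 uM

110.88 uM


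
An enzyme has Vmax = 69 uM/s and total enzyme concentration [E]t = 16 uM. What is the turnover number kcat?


kcat = Vmax / [E]t
kcat = 69 / 16
kcat = 4.3125 s^-1

4.3125 s^-1


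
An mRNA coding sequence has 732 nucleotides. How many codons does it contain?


codons = nucleotides / 3
codons = 732 / 3 = 244

244


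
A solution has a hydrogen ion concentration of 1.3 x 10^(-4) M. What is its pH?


pH = -log10([H+])
pH = -log10(1.3 x 10^(-4))
pH = 3.8861

3.8861


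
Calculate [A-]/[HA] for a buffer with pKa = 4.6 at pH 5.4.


[A-]/[HA] = 10^(pH - pKa)
= 10^(5.4 - 4.6)
= 6.3096

6.3096


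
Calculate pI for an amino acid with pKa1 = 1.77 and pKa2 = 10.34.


pI = (pKa1 + pKa2) / 2
pI = (1.77 + 10.34) / 2
pI = 6.055

6.055


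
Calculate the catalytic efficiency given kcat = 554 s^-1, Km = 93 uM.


Catalytic efficiency = kcat / Km
= 554 / 93
= 5.957 uM^-1*s^-1

5.957 uM^-1*s^-1


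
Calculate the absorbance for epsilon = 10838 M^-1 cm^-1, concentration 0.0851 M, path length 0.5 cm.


A = epsilon * c * l
A = 10838 * 0.0851 * 0.5
A = 461.1569

461.1569


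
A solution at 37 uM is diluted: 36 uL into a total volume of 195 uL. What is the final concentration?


C2 = C1 * V1 / V2
C2 = 37 * 36 / 195
C2 = 6.8308 uM

6.8308 uM


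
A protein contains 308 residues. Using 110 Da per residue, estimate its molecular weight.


MW = n_residues * 110 Da
MW = 308 * 110
MW = 33880 Da

33880 Da


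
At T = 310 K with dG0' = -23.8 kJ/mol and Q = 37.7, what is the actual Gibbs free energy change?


dG = dG0' + RT * ln(Q) / 1000
dG = -23.8 + 8.314 * 310 * ln(37.7) / 1000
dG = -14.4451 kJ/mol

-14.4451 kJ/mol


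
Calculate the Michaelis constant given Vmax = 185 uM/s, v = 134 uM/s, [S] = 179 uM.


Km = [S] * (Vmax - v) / v
Km = 179 * (185 - 134) / 134
Km = 68.1269 uM

68.1269 uM


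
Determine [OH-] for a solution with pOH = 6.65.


[OH-] = 10^(-pOH)
[OH-] = 10^(-6.65)
[OH-] = 2.239e-07 M

2.239e-07 M


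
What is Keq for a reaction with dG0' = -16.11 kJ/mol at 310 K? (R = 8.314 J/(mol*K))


Keq = exp(-dG0 * 1000 / (R * T))
Keq = exp(-(-16.11) * 1000 / (8.314 * 310))
Keq = 518.3395

518.3395


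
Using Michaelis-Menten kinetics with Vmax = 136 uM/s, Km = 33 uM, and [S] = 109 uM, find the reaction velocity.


v = Vmax * [S] / (Km + [S])
v = 136 * 109 / (33 + 109)
v = 104.3944 uM/s

104.3944 uM/s


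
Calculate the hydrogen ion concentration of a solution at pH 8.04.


[H+] = 10^(-pH)
[H+] = 10^(-8.04)
[H+] = 9.120e-09 M

9.120e-09 M


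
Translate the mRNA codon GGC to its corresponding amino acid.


Standard genetic code lookup.
Codon GGC -> Gly

Gly


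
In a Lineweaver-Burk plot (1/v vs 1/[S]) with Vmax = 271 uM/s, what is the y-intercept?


y-intercept = 1/Vmax
= 1/271
= 0.0037 s/uM

0.0037 s/uM


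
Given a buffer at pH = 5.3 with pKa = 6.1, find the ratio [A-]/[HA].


[A-]/[HA] = 10^(pH - pKa)
= 10^(5.3 - 6.1)
= 0.1585

0.1585


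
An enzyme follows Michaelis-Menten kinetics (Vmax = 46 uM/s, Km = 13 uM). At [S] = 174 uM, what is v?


v = Vmax * [S] / (Km + [S])
v = 46 * 174 / (13 + 174)
v = 42.8021 uM/s

42.8021 uM/s


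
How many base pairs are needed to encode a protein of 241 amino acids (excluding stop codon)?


Each amino acid = 1 codon = 3 bp
bp = 241 * 3 = 723 bp

723 bp


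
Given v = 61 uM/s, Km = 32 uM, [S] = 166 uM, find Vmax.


Vmax = v * (Km + [S]) / [S]
Vmax = 61 * (32 + 166) / 166
Vmax = 72.759 uM/s

72.759 uM/s


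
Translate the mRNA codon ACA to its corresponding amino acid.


Standard genetic code lookup.
Codon ACA -> Thr

Thr


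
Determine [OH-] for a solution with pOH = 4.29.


[OH-] = 10^(-pOH)
[OH-] = 10^(-4.29)
[OH-] = 5.129e-05 M

5.129e-05 M


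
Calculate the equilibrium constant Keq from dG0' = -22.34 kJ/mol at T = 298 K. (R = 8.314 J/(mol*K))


Keq = exp(-dG0 * 1000 / (R * T))
Keq = exp(-(-22.34) * 1000 / (8.314 * 298))
Keq = 8241.1267

8241.1267


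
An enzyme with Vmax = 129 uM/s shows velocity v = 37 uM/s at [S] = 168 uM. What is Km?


Km = [S] * (Vmax - v) / v
Km = 168 * (129 - 37) / 37
Km = 417.7297 uM

417.7297 uM


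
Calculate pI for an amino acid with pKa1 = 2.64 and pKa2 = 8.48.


pI = (pKa1 + pKa2) / 2
pI = (2.64 + 8.48) / 2
pI = 5.56

5.56


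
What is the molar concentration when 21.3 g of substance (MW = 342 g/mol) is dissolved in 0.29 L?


C = (mass / MW) / volume
C = (21.3 / 342) / 0.29
C = 0.2148 M

0.2148 M


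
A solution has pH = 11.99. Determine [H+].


[H+] = 10^(-pH)
[H+] = 10^(-11.99)
[H+] = 1.023e-12 M

1.023e-12 M


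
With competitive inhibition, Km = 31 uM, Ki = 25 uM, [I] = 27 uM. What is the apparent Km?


Km_app = Km * (1 + [I]/Ki)
Km_app = 31 * (1 + 27/25)
Km_app = 64.48 uM

64.48 uM


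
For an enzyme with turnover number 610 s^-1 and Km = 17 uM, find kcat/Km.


Catalytic efficiency = kcat / Km
= 610 / 17
= 35.8824 uM^-1*s^-1

35.8824 uM^-1*s^-1


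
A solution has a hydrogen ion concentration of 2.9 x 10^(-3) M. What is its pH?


pH = -log10([H+])
pH = -log10(2.9 x 10^(-3))
pH = 2.5376

2.5376


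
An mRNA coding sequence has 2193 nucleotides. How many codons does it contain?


codons = nucleotides / 3
codons = 2193 / 3 = 731

731


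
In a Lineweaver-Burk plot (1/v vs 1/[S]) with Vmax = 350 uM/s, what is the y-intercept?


y-intercept = 1/Vmax
= 1/350
= 0.0029 s/uM

0.0029 s/uM


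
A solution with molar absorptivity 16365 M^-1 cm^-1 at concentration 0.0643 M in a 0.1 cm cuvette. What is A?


A = epsilon * c * l
A = 16365 * 0.0643 * 0.1
A = 105.2269

105.2269


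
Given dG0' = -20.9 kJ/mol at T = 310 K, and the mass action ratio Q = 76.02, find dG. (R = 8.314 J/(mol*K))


dG = dG0' + RT * ln(Q) / 1000
dG = -20.9 + 8.314 * 310 * ln(76.02) / 1000
dG = -9.7375 kJ/mol

-9.7375 kJ/mol


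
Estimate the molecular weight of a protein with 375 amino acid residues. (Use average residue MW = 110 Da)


MW = n_residues * 110 Da
MW = 375 * 110
MW = 41250 Da

41250 Da


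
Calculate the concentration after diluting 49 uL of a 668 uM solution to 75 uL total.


C2 = C1 * V1 / V2
C2 = 668 * 49 / 75
C2 = 436.4267 uM

436.4267 uM


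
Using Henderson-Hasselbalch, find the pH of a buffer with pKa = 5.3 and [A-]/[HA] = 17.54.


pH = pKa + log10([A-]/[HA])
pH = 5.3 + log10(17.54)
pH = 6.544

6.544


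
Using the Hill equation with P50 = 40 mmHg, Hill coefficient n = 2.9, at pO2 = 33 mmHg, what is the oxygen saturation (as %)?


Y = pO2^n / (P50^n + pO2^n)
Y = 33^2.9 / (40^2.9 + 33^2.9)
Y = 36.4%

36.4%


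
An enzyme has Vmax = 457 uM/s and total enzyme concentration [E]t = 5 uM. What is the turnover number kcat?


kcat = Vmax / [E]t
kcat = 457 / 5
kcat = 91.4 s^-1

91.4 s^-1


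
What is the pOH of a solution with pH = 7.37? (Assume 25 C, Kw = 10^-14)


pOH = 14 - pH
pOH = 14 - 7.37
pOH = 6.63

6.63


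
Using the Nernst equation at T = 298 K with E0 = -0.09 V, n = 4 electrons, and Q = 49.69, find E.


E = E0 - (RT/nF) * ln(Q)
E = -0.09 - (8.314 * 298 / (4 * 96485)) * ln(49.69)
E = -0.1151 V

-0.1151 V


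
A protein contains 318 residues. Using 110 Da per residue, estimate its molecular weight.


MW = n_residues * 110 Da
MW = 318 * 110
MW = 34980 Da

34980 Da


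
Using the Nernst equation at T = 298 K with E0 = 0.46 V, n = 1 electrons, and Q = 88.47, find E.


E = E0 - (RT/nF) * ln(Q)
E = 0.46 - (8.314 * 298 / (1 * 96485)) * ln(88.47)
E = 0.3449 V

0.3449 V


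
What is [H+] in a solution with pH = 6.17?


[H+] = 10^(-pH)
[H+] = 10^(-6.17)
[H+] = 6.761e-07 M

6.761e-07 M


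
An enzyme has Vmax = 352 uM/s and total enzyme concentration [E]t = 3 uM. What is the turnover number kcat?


kcat = Vmax / [E]t
kcat = 352 / 3
kcat = 117.3333 s^-1

117.3333 s^-1


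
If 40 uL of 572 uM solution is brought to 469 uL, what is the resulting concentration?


C2 = C1 * V1 / V2
C2 = 572 * 40 / 469
C2 = 48.7846 uM

48.7846 uM


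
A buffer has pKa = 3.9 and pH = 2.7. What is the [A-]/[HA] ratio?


[A-]/[HA] = 10^(pH - pKa)
= 10^(2.7 - 3.9)
= 0.0631

0.0631


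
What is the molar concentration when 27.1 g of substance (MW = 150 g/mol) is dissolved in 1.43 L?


C = (mass / MW) / volume
C = (27.1 / 150) / 1.43
C = 0.1263 M

0.1263 M


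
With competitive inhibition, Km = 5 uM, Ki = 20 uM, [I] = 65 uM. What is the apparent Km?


Km_app = Km * (1 + [I]/Ki)
Km_app = 5 * (1 + 65/20)
Km_app = 21.25 uM

21.25 uM


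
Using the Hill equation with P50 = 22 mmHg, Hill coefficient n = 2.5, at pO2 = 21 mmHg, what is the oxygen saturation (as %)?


Y = pO2^n / (P50^n + pO2^n)
Y = 21^2.5 / (22^2.5 + 21^2.5)
Y = 47.1%

47.1%


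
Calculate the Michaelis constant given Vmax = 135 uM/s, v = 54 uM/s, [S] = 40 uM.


Km = [S] * (Vmax - v) / v
Km = 40 * (135 - 54) / 54
Km = 60.0 uM

60.0 uM


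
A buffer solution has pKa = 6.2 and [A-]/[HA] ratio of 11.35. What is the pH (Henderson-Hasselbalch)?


pH = pKa + log10([A-]/[HA])
pH = 6.2 + log10(11.35)
pH = 7.255

7.255


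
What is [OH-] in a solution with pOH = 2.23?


[OH-] = 10^(-pOH)
[OH-] = 10^(-2.23)
[OH-] = 0.0059 M

0.0059 M


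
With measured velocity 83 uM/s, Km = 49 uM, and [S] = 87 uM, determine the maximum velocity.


Vmax = v * (Km + [S]) / [S]
Vmax = 83 * (49 + 87) / 87
Vmax = 129.7471 uM/s

129.7471 uM/s


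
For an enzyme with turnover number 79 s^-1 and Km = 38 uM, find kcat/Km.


Catalytic efficiency = kcat / Km
= 79 / 38
= 2.0789 uM^-1*s^-1

2.0789 uM^-1*s^-1


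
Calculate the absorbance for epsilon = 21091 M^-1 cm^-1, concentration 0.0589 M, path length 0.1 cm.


A = epsilon * c * l
A = 21091 * 0.0589 * 0.1
A = 124.226

124.226


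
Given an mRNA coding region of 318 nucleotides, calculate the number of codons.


codons = nucleotides / 3
codons = 318 / 3 = 106

106


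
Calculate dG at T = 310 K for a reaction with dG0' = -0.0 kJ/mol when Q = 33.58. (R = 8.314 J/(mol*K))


dG = dG0' + RT * ln(Q) / 1000
dG = -0.0 + 8.314 * 310 * ln(33.58) / 1000
dG = 9.0566 kJ/mol

9.0566 kJ/mol


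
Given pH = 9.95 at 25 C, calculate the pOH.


pOH = 14 - pH
pOH = 14 - 9.95
pOH = 4.05

4.05


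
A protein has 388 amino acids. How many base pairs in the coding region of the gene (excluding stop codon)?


Each amino acid = 1 codon = 3 bp
bp = 388 * 3 = 1164 bp

1164 bp


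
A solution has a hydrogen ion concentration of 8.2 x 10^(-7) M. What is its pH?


pH = -log10([H+])
pH = -log10(8.2 x 10^(-7))
pH = 6.0862

6.0862


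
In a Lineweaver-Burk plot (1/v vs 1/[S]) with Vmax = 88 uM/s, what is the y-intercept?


y-intercept = 1/Vmax
= 1/88
= 0.0114 s/uM

0.0114 s/uM


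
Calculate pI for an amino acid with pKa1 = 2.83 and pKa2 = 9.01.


pI = (pKa1 + pKa2) / 2
pI = (2.83 + 9.01) / 2
pI = 5.92

5.92


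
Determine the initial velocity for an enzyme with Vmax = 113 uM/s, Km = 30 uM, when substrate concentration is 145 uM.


v = Vmax * [S] / (Km + [S])
v = 113 * 145 / (30 + 145)
v = 93.6286 uM/s

93.6286 uM/s


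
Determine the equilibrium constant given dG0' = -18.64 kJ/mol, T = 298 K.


Keq = exp(-dG0 * 1000 / (R * T))
Keq = exp(-(-18.64) * 1000 / (8.314 * 298))
Keq = 1851.0249

1851.0249


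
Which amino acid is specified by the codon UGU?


Standard genetic code lookup.
Codon UGU -> Cys

Cys


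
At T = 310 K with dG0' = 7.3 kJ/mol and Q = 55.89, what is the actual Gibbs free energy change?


dG = dG0' + RT * ln(Q) / 1000
dG = 7.3 + 8.314 * 310 * ln(55.89) / 1000
dG = 17.6696 kJ/mol

17.6696 kJ/mol


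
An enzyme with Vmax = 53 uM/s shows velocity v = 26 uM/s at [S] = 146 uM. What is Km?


Km = [S] * (Vmax - v) / v
Km = 146 * (53 - 26) / 26
Km = 151.6154 uM

151.6154 uM


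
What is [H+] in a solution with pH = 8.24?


[H+] = 10^(-pH)
[H+] = 10^(-8.24)
[H+] = 5.754e-09 M

5.754e-09 M


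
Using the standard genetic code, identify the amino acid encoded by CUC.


Standard genetic code lookup.
Codon CUC -> Leu

Leu


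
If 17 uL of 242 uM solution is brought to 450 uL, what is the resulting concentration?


C2 = C1 * V1 / V2
C2 = 242 * 17 / 450
C2 = 9.1422 uM

9.1422 uM


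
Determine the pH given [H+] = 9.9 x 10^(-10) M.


pH = -log10([H+])
pH = -log10(9.9 x 10^(-10))
pH = 9.0044

9.0044


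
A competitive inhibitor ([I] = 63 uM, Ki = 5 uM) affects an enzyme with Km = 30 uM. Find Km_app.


Km_app = Km * (1 + [I]/Ki)
Km_app = 30 * (1 + 63/5)
Km_app = 408.0 uM

408.0 uM


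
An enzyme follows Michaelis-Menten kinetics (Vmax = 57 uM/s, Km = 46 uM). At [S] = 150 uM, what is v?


v = Vmax * [S] / (Km + [S])
v = 57 * 150 / (46 + 150)
v = 43.6224 uM/s

43.6224 uM/s


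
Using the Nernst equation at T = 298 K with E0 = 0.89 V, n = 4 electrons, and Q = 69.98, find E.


E = E0 - (RT/nF) * ln(Q)
E = 0.89 - (8.314 * 298 / (4 * 96485)) * ln(69.98)
E = 0.8627 V

0.8627 V


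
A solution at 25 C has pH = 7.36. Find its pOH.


pOH = 14 - pH
pOH = 14 - 7.36
pOH = 6.64

6.64


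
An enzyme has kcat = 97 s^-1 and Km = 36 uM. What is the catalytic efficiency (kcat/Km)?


Catalytic efficiency = kcat / Km
= 97 / 36
= 2.6944 uM^-1*s^-1

2.6944 uM^-1*s^-1


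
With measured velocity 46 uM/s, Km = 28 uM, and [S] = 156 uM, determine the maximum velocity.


Vmax = v * (Km + [S]) / [S]
Vmax = 46 * (28 + 156) / 156
Vmax = 54.2564 uM/s

54.2564 uM/s


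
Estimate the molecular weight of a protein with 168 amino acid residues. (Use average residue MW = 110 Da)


MW = n_residues * 110 Da
MW = 168 * 110
MW = 18480 Da

18480 Da


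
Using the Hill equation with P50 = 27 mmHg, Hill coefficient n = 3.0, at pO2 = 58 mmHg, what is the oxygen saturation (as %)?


Y = pO2^n / (P50^n + pO2^n)
Y = 58^3.0 / (27^3.0 + 58^3.0)
Y = 90.84%

90.84%


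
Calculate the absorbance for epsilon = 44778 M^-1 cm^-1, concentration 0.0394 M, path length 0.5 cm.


A = epsilon * c * l
A = 44778 * 0.0394 * 0.5
A = 882.1266

882.1266


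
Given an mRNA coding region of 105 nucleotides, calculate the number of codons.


codons = nucleotides / 3
codons = 105 / 3 = 35

35


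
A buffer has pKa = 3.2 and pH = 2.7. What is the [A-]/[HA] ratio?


[A-]/[HA] = 10^(pH - pKa)
= 10^(2.7 - 3.2)
= 0.3162

0.3162


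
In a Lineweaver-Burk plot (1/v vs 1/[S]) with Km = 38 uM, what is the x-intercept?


x-intercept = -1/Km
= -1/38
= -0.0263 1/uM

-0.0263 1/uM


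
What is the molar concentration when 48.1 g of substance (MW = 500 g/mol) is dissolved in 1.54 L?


C = (mass / MW) / volume
C = (48.1 / 500) / 1.54
C = 0.0625 M

0.0625 M


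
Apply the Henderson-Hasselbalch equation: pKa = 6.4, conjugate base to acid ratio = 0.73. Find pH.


pH = pKa + log10([A-]/[HA])
pH = 6.4 + log10(0.73)
pH = 6.2633

6.2633


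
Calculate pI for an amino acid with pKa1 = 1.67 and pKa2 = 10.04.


pI = (pKa1 + pKa2) / 2
pI = (1.67 + 10.04) / 2
pI = 5.855

5.855


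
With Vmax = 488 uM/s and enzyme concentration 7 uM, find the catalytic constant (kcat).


kcat = Vmax / [E]t
kcat = 488 / 7
kcat = 69.7143 s^-1

69.7143 s^-1


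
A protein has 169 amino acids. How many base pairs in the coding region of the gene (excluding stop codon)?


Each amino acid = 1 codon = 3 bp
bp = 169 * 3 = 507 bp

507 bp
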